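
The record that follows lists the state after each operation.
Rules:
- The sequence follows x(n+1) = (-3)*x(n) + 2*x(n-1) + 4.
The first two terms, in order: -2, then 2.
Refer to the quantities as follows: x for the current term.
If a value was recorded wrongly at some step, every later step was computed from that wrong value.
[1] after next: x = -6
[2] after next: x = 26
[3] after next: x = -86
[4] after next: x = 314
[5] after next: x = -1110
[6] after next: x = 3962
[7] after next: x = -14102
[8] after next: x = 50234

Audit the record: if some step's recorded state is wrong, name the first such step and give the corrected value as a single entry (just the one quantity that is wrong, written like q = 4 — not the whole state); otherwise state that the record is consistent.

Recomputing the run from the initial state:
step 1: x = -6
step 2: x = 26
step 3: x = -86
step 4: x = 314
step 5: x = -1110
step 6: x = 3962
step 7: x = -14102
step 8: x = 50234
This matches the record at every step.

no error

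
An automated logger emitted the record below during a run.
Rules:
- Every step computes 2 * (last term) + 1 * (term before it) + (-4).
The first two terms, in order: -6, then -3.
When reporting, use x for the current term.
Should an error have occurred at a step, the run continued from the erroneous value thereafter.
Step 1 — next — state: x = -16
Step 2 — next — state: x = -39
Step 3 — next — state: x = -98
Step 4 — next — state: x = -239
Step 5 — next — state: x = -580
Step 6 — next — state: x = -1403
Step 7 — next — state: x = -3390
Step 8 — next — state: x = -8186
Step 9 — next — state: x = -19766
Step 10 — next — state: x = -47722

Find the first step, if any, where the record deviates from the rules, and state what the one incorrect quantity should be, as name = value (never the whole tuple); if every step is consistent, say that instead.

step 8, x = -8187

Step 1: x = 2*(-3) + (1)*(-6) + (-4) = -16 — same as recorded.
Step 2: x = 2*(-16) + (1)*(-3) + (-4) = -39 — exactly as logged.
Step 3: x = 2*(-39) + (1)*(-16) + (-4) = -98 — matches.
Step 4: x = 2*(-98) + (1)*(-39) + (-4) = -239 — no discrepancy.
Step 5: x = 2*(-239) + (1)*(-98) + (-4) = -580 — in agreement.
Step 6: x = 2*(-580) + (1)*(-239) + (-4) = -1403 — exactly as logged.
Step 7: x = 2*(-1403) + (1)*(-580) + (-4) = -3390 — consistent with the record.
Step 8: x = 2*(-3390) + (1)*(-1403) + (-4) = -8187 — the record has a different value.
First incorrect step: 8; the correct value is x = -8187.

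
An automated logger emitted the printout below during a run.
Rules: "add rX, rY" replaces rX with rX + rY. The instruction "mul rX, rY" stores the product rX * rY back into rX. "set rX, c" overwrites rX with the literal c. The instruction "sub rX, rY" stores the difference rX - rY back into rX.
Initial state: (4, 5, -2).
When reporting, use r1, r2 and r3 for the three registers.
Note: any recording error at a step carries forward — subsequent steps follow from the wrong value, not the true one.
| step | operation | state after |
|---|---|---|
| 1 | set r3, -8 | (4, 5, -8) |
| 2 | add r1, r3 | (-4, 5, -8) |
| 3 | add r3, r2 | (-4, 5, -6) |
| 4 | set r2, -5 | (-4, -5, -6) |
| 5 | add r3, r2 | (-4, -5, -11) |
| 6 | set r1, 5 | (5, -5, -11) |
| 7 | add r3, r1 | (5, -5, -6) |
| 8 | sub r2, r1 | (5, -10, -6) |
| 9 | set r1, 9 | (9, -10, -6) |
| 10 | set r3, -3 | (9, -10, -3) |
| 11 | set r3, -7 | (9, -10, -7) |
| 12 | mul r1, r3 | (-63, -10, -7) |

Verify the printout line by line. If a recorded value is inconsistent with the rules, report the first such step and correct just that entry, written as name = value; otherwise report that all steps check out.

step 3, r3 = -3

Recomputing the run from the initial state:
step 1: r1 = 4, r2 = 5, r3 = -8
step 2: r1 = -4, r2 = 5, r3 = -8
step 3: r1 = -4, r2 = 5, r3 = -3
step 4: r1 = -4, r2 = -5, r3 = -3
step 5: r1 = -4, r2 = -5, r3 = -8
step 6: r1 = 5, r2 = -5, r3 = -8
step 7: r1 = 5, r2 = -5, r3 = -3
step 8: r1 = 5, r2 = -10, r3 = -3
step 9: r1 = 9, r2 = -10, r3 = -3
step 10: r1 = 9, r2 = -10, r3 = -3
step 11: r1 = 9, r2 = -10, r3 = -7
step 12: r1 = -63, r2 = -10, r3 = -7
The first disagreement with the printout is at step 3, where the value should be r3 = -3.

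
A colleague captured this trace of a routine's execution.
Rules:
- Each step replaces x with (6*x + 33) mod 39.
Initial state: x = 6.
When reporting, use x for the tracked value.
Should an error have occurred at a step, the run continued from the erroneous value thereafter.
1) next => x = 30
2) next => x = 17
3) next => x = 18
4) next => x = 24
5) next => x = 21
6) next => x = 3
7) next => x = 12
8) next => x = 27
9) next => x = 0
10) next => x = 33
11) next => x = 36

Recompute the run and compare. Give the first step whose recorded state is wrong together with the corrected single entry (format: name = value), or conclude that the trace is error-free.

1. x = (6*6 + 33) mod 39 = 30 (in agreement)
2. x = (6*30 + 33) mod 39 = 18 (the entry is off here)
So the first discrepancy is step 2, where the right value is x = 18.

step 2, x = 18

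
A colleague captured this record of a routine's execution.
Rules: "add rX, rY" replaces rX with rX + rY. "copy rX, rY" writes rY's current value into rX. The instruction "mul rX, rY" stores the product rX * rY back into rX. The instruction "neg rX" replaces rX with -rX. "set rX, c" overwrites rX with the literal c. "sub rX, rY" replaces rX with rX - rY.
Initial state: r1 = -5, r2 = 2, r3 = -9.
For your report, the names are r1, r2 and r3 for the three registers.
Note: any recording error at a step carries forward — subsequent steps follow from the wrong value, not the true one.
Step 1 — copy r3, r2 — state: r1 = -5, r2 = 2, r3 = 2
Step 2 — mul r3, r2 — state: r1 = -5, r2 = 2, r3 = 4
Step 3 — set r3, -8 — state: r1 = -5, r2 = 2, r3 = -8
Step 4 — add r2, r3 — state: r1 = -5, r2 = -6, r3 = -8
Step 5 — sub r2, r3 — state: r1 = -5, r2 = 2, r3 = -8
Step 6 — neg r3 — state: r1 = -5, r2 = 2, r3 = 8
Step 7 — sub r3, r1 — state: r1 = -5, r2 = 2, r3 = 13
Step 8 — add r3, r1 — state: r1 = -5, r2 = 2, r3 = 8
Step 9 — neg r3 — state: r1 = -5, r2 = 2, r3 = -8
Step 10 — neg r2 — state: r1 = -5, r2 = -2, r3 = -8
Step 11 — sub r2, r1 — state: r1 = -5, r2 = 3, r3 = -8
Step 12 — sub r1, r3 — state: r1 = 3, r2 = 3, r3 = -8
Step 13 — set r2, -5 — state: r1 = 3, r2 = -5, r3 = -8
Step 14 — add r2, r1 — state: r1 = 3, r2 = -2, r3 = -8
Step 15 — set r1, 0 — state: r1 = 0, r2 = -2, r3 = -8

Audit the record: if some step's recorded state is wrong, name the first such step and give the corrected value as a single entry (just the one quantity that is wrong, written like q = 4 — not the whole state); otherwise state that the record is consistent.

1. r3 = 2 (checks out)
2. r3 = 2 * 2 = 4 (in agreement)
3. r3 = -8 (same as recorded)
4. r2 = 2 + -8 = -6 (consistent with the record)
5. r2 = -6 - -8 = 2 (matches)
6. r3 = -(-8) = 8 (verified)
7. r3 = 8 - -5 = 13 (in agreement)
8. r3 = 13 + -5 = 8 (matches)
9. r3 = -(8) = -8 (no discrepancy)
10. r2 = -(2) = -2 (confirmed correct)
11. r2 = -2 - -5 = 3 (same as recorded)
12. r1 = -5 - -8 = 3 (consistent with the record)
13. r2 = -5 (no discrepancy)
14. r2 = -5 + 3 = -2 (confirmed correct)
15. r1 = 0 (in agreement)
All steps check out; nothing to correct.

no error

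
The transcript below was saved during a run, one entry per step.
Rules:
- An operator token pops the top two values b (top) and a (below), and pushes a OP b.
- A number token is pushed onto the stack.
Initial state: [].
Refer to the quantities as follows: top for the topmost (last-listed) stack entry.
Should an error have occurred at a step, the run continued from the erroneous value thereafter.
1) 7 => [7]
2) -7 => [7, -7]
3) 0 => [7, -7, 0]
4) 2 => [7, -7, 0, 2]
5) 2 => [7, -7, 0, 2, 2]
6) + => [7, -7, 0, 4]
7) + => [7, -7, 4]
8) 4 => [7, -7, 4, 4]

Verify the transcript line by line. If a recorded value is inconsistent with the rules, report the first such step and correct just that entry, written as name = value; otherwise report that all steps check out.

no error

step 1: push 7: top = 7 -> consistent with the transcript
step 2: push -7: top = -7 -> consistent with the transcript
step 3: push 0: top = 0 -> confirmed correct
step 4: push 2: top = 2 -> in agreement
step 5: push 2: top = 2 -> verified
step 6: 2 + 2 = 4 -> agrees with the transcript
step 7: 0 + 4 = 4 -> same as recorded
step 8: push 4: top = 4 -> in agreement
All entries verified; no error found.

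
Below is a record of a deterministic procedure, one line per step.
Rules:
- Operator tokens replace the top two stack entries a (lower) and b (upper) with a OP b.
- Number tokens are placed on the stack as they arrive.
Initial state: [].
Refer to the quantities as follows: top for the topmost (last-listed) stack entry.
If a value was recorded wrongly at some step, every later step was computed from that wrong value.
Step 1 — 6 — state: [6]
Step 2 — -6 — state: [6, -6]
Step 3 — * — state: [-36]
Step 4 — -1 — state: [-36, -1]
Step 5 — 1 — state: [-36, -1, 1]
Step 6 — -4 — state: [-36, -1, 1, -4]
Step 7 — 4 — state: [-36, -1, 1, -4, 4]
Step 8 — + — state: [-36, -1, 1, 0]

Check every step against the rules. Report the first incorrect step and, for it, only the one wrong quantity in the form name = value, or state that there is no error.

1. push 6: top = 6 (no discrepancy)
2. push -6: top = -6 (checks out)
3. 6 * -6 = -36 (in agreement)
4. push -1: top = -1 (verified)
5. push 1: top = 1 (no discrepancy)
6. push -4: top = -4 (confirmed correct)
7. push 4: top = 4 (checks out)
8. -4 + 4 = 0 (same as recorded)
No step deviates from the rules.

no error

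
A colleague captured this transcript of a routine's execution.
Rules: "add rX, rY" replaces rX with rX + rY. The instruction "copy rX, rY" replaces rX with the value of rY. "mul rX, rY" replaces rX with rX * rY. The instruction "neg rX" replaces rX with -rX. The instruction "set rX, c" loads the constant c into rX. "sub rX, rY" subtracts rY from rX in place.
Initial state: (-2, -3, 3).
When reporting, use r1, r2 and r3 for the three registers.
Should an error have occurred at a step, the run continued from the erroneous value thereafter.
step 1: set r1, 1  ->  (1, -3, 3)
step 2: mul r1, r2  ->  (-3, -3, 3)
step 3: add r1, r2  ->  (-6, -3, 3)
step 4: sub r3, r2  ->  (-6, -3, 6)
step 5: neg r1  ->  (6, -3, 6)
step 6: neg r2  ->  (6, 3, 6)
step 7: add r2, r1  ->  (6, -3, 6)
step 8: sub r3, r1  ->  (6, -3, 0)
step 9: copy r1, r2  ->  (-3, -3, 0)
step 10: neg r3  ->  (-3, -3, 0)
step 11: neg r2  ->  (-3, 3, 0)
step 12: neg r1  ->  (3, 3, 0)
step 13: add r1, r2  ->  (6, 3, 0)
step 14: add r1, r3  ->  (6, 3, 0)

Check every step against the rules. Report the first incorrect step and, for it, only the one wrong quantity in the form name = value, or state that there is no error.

step 1: r1 = 1 -> verified
step 2: r1 = 1 * -3 = -3 -> confirmed correct
step 3: r1 = -3 + -3 = -6 -> exactly as logged
step 4: r3 = 3 - -3 = 6 -> exactly as logged
step 5: r1 = -(-6) = 6 -> same as recorded
step 6: r2 = -(-3) = 3 -> matches
step 7: r2 = 3 + 6 = 9 -> not what was recorded
The audit stops at step 7: the recorded entry is wrong and should be r2 = 9.

step 7, r2 = 9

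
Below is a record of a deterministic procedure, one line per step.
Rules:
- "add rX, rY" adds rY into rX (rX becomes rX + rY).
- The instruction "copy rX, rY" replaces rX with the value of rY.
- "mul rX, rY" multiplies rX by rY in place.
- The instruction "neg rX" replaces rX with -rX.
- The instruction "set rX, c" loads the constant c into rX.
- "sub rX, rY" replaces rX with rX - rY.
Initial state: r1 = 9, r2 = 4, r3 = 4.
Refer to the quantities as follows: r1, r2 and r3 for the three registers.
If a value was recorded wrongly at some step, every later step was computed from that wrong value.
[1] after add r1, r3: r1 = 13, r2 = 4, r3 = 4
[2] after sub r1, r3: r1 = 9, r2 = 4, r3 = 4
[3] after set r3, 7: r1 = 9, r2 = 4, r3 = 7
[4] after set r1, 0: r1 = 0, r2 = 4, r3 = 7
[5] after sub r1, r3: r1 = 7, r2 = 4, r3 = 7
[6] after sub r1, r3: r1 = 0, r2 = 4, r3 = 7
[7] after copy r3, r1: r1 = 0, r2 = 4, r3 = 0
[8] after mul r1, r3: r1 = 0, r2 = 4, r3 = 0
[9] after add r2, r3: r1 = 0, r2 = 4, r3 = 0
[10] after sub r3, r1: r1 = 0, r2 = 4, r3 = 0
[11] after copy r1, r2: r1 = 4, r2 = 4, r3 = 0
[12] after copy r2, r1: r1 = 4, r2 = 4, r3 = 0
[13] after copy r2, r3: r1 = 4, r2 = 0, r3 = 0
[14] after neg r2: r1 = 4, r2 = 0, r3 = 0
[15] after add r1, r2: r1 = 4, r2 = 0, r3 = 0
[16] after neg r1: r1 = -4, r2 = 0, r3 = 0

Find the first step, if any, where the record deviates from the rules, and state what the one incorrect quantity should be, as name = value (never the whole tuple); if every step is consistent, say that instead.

step 5, r1 = -7

1. r1 = 9 + 4 = 13 (verified)
2. r1 = 13 - 4 = 9 (checks out)
3. r3 = 7 (matches)
4. r1 = 0 (matches)
5. r1 = 0 - 7 = -7 (a discrepancy with the record)
The audit stops at step 5: the recorded entry is wrong and should be r1 = -7.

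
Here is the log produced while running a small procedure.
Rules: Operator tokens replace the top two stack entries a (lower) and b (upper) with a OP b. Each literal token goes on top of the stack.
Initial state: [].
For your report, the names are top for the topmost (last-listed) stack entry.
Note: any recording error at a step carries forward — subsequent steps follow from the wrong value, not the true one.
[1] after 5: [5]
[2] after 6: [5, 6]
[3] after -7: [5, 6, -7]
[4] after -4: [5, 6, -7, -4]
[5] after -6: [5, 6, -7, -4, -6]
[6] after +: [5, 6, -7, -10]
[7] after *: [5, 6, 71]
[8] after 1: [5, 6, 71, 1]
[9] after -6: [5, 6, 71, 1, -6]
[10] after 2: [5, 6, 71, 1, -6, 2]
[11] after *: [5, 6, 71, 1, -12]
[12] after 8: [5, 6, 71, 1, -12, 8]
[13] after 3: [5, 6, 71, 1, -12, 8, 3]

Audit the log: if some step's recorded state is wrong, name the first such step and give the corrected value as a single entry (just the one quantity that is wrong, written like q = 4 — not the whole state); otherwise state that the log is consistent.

Step 1: push 5: top = 5 — no discrepancy.
Step 2: push 6: top = 6 — checks out.
Step 3: push -7: top = -7 — exactly as logged.
Step 4: push -4: top = -4 — exactly as logged.
Step 5: push -6: top = -6 — same as recorded.
Step 6: -4 + -6 = -10 — confirmed correct.
Step 7: -7 * -10 = 70 — first mismatch against the log.
First incorrect step: 7; the correct value is top = 70.

step 7, top = 70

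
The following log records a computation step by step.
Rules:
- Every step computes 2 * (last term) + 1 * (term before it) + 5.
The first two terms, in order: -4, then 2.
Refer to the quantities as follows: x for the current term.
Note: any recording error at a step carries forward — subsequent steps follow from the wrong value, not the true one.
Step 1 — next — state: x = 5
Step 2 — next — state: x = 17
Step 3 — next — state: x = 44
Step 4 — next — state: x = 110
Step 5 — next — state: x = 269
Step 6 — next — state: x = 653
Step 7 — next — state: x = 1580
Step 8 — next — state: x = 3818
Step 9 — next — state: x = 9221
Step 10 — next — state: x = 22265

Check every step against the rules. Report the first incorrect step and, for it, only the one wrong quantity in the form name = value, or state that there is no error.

Recomputing the run from the initial state:
step 1: x = 5
step 2: x = 17
step 3: x = 44
step 4: x = 110
step 5: x = 269
step 6: x = 653
step 7: x = 1580
step 8: x = 3818
step 9: x = 9221
step 10: x = 22265
This matches the log at every step.

no error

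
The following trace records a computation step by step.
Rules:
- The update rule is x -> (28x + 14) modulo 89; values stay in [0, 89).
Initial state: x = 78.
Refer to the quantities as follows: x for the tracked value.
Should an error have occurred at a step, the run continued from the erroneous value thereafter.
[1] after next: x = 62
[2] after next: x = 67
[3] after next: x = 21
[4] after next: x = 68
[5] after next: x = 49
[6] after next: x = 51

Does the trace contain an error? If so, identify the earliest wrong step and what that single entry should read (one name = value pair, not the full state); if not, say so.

1. x = (28*78 + 14) mod 89 = 62 (matches)
2. x = (28*62 + 14) mod 89 = 59 (the trace disagrees here)
First deviation found at step 2; the corrected entry is x = 59.

step 2, x = 59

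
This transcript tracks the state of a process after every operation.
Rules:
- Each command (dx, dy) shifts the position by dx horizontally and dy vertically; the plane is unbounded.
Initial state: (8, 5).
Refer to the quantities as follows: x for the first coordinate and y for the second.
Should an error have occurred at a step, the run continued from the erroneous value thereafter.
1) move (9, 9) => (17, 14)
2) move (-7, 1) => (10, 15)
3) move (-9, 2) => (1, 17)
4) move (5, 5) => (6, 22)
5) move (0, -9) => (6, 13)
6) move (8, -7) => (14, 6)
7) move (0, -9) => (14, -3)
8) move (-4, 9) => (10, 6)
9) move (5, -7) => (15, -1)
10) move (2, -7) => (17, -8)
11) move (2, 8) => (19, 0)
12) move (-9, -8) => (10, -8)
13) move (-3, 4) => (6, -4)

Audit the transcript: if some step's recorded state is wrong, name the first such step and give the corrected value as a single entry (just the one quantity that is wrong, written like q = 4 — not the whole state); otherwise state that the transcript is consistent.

step 13, x = 7

step 1: x = 8 + (9) = 17, y = 5 + (9) = 14 -> in agreement
step 2: x = 17 + (-7) = 10, y = 14 + (1) = 15 -> consistent with the transcript
step 3: x = 10 + (-9) = 1, y = 15 + (2) = 17 -> no discrepancy
step 4: x = 1 + (5) = 6, y = 17 + (5) = 22 -> no discrepancy
step 5: x = 6 + (0) = 6, y = 22 + (-9) = 13 -> no discrepancy
step 6: x = 6 + (8) = 14, y = 13 + (-7) = 6 -> exactly as logged
step 7: x = 14 + (0) = 14, y = 6 + (-9) = -3 -> consistent with the transcript
step 8: x = 14 + (-4) = 10, y = -3 + (9) = 6 -> confirmed correct
step 9: x = 10 + (5) = 15, y = 6 + (-7) = -1 -> no discrepancy
step 10: x = 15 + (2) = 17, y = -1 + (-7) = -8 -> confirmed correct
step 11: x = 17 + (2) = 19, y = -8 + (8) = 0 -> checks out
step 12: x = 19 + (-9) = 10, y = 0 + (-8) = -8 -> matches
step 13: x = 10 + (-3) = 7, y = -8 + (4) = -4 -> this is not what the transcript shows
First incorrect step: 13; the correct value is x = 7.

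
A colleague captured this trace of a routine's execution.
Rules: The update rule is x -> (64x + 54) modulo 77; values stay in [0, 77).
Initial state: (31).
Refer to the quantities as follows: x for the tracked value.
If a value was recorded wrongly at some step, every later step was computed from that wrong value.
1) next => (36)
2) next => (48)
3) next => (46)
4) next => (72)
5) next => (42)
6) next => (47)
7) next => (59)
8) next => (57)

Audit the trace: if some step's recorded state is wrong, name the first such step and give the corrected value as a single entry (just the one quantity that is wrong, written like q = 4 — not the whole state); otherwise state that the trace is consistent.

Recomputing the run from the initial state:
step 1: x = 36
step 2: x = 48
step 3: x = 46
step 4: x = 72
step 5: x = 42
step 6: x = 47
step 7: x = 59
step 8: x = 57
This matches the trace at every step.

no error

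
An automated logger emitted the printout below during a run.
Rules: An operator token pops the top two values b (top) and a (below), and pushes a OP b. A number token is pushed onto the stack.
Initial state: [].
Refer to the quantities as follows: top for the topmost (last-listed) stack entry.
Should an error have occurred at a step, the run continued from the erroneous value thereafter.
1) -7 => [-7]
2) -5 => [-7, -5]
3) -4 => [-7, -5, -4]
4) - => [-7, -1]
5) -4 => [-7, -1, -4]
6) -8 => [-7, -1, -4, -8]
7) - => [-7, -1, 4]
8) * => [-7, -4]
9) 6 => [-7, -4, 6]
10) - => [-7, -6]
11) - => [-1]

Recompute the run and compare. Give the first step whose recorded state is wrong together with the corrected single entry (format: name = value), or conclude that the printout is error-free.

step 10, top = -10

step 1: push -7: top = -7 -> agrees with the printout
step 2: push -5: top = -5 -> agrees with the printout
step 3: push -4: top = -4 -> confirmed correct
step 4: -5 - -4 = -1 -> same as recorded
step 5: push -4: top = -4 -> matches
step 6: push -8: top = -8 -> exactly as logged
step 7: -4 - -8 = 4 -> confirmed correct
step 8: -1 * 4 = -4 -> verified
step 9: push 6: top = 6 -> in agreement
step 10: -4 - 6 = -10 -> first mismatch against the printout
Step 10 is the first one off; corrected, top = -10.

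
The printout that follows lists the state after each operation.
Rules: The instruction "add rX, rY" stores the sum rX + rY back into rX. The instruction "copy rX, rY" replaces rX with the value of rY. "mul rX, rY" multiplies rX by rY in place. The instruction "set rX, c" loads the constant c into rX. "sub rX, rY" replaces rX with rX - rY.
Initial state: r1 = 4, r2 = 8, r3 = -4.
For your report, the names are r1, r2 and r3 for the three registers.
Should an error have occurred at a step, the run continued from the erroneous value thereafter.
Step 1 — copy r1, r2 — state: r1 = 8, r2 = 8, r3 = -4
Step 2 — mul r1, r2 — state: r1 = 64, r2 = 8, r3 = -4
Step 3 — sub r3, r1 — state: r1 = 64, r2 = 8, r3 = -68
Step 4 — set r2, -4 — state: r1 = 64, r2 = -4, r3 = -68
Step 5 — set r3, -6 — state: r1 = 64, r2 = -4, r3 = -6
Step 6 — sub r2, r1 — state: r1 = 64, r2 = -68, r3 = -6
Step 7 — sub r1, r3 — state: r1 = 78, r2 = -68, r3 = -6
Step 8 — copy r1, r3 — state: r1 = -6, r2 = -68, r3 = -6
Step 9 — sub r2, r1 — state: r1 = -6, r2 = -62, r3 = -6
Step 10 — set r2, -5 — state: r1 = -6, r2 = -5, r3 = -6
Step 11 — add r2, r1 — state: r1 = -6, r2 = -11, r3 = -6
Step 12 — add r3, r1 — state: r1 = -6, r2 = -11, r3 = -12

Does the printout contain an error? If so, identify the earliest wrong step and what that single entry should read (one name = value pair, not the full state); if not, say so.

Recomputing the run from the initial state:
step 1: r1 = 8, r2 = 8, r3 = -4
step 2: r1 = 64, r2 = 8, r3 = -4
step 3: r1 = 64, r2 = 8, r3 = -68
step 4: r1 = 64, r2 = -4, r3 = -68
step 5: r1 = 64, r2 = -4, r3 = -6
step 6: r1 = 64, r2 = -68, r3 = -6
step 7: r1 = 70, r2 = -68, r3 = -6
step 8: r1 = -6, r2 = -68, r3 = -6
step 9: r1 = -6, r2 = -62, r3 = -6
step 10: r1 = -6, r2 = -5, r3 = -6
step 11: r1 = -6, r2 = -11, r3 = -6
step 12: r1 = -6, r2 = -11, r3 = -12
The first disagreement with the printout is at step 7, where the value should be r1 = 70.

step 7, r1 = 70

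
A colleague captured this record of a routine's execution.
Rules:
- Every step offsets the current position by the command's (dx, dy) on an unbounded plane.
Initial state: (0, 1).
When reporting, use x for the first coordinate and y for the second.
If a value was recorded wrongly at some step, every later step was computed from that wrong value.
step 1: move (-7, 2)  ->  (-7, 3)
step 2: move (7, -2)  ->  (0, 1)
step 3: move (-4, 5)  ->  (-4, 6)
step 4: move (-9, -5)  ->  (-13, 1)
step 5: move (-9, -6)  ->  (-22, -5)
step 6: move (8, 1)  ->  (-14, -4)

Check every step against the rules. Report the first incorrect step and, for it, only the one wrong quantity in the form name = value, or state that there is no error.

step 1: x = 0 + (-7) = -7, y = 1 + (2) = 3 -> verified
step 2: x = -7 + (7) = 0, y = 3 + (-2) = 1 -> consistent with the record
step 3: x = 0 + (-4) = -4, y = 1 + (5) = 6 -> no discrepancy
step 4: x = -4 + (-9) = -13, y = 6 + (-5) = 1 -> exactly as logged
step 5: x = -13 + (-9) = -22, y = 1 + (-6) = -5 -> no discrepancy
step 6: x = -22 + (8) = -14, y = -5 + (1) = -4 -> confirmed correct
No step deviates from the rules.

no error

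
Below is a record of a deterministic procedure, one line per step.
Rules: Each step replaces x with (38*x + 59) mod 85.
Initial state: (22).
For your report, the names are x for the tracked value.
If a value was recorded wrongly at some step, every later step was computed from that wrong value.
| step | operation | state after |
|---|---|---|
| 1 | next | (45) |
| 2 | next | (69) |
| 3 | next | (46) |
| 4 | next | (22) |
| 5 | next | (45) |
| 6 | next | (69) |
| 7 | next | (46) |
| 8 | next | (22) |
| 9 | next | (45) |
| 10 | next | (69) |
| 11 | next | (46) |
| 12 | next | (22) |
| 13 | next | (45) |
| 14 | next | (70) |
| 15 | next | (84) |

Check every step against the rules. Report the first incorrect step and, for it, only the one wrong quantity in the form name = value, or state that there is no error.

step 14, x = 69

1. x = (38*22 + 59) mod 85 = 45 (no discrepancy)
2. x = (38*45 + 59) mod 85 = 69 (same as recorded)
3. x = (38*69 + 59) mod 85 = 46 (consistent with the record)
4. x = (38*46 + 59) mod 85 = 22 (confirmed correct)
5. x = (38*22 + 59) mod 85 = 45 (checks out)
6. x = (38*45 + 59) mod 85 = 69 (no discrepancy)
7. x = (38*69 + 59) mod 85 = 46 (checks out)
8. x = (38*46 + 59) mod 85 = 22 (in agreement)
9. x = (38*22 + 59) mod 85 = 45 (verified)
10. x = (38*45 + 59) mod 85 = 69 (consistent with the record)
11. x = (38*69 + 59) mod 85 = 46 (consistent with the record)
12. x = (38*46 + 59) mod 85 = 22 (in agreement)
13. x = (38*22 + 59) mod 85 = 45 (same as recorded)
14. x = (38*45 + 59) mod 85 = 69 (a discrepancy with the record)
Step 14 is the first one off; corrected, x = 69.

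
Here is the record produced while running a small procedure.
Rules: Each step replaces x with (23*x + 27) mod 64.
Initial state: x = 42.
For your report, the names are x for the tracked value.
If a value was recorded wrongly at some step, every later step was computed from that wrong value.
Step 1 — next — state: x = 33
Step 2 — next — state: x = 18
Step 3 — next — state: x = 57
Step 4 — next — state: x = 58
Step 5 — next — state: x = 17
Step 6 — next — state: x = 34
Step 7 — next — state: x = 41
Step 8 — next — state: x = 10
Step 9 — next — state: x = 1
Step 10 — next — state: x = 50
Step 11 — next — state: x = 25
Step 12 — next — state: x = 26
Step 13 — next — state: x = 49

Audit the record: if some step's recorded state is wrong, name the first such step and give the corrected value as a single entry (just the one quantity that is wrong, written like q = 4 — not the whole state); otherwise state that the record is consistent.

step 1: x = (23*42 + 27) mod 64 = 33 -> confirmed correct
step 2: x = (23*33 + 27) mod 64 = 18 -> consistent with the record
step 3: x = (23*18 + 27) mod 64 = 57 -> confirmed correct
step 4: x = (23*57 + 27) mod 64 = 58 -> consistent with the record
step 5: x = (23*58 + 27) mod 64 = 17 -> no discrepancy
step 6: x = (23*17 + 27) mod 64 = 34 -> same as recorded
step 7: x = (23*34 + 27) mod 64 = 41 -> verified
step 8: x = (23*41 + 27) mod 64 = 10 -> in agreement
step 9: x = (23*10 + 27) mod 64 = 1 -> no discrepancy
step 10: x = (23*1 + 27) mod 64 = 50 -> no discrepancy
step 11: x = (23*50 + 27) mod 64 = 25 -> same as recorded
step 12: x = (23*25 + 27) mod 64 = 26 -> no discrepancy
step 13: x = (23*26 + 27) mod 64 = 49 -> confirmed correct
All steps check out; nothing to correct.

no error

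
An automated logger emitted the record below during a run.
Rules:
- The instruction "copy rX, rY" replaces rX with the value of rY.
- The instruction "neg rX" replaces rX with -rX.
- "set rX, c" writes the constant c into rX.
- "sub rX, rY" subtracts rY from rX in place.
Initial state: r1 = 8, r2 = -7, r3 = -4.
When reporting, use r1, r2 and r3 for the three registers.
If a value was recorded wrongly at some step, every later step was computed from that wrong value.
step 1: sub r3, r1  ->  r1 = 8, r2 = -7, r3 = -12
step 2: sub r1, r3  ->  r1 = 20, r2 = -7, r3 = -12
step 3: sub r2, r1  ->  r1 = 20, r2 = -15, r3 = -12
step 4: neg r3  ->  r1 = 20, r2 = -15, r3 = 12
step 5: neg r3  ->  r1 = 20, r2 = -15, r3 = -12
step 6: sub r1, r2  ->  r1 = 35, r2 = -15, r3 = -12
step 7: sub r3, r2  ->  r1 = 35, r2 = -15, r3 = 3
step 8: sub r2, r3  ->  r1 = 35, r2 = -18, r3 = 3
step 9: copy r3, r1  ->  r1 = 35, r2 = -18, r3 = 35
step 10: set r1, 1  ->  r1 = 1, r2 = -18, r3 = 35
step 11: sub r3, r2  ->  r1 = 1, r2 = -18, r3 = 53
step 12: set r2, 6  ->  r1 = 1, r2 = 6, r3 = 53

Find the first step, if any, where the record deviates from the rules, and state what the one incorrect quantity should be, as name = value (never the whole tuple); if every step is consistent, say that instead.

step 3, r2 = -27

1. r3 = -4 - 8 = -12 (same as recorded)
2. r1 = 8 - -12 = 20 (checks out)
3. r2 = -7 - 20 = -27 (not what was recorded)
First incorrect step: 3; the correct value is r2 = -27.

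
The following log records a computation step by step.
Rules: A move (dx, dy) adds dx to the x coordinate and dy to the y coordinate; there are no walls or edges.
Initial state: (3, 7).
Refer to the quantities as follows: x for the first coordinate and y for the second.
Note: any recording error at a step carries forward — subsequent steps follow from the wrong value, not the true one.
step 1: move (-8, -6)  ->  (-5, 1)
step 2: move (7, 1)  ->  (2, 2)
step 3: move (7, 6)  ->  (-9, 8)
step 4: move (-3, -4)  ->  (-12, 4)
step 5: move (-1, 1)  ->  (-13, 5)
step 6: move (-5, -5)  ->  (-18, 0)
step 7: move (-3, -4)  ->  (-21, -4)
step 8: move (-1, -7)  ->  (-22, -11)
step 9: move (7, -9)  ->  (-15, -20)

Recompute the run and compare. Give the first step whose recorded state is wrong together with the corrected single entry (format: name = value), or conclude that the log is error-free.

Step 1: x = 3 + (-8) = -5, y = 7 + (-6) = 1 — verified.
Step 2: x = -5 + (7) = 2, y = 1 + (1) = 2 — confirmed correct.
Step 3: x = 2 + (7) = 9, y = 2 + (6) = 8 — the entry is off here.
Conclusion: step 3 carries the first error; the entry should be x = 9.

step 3, x = 9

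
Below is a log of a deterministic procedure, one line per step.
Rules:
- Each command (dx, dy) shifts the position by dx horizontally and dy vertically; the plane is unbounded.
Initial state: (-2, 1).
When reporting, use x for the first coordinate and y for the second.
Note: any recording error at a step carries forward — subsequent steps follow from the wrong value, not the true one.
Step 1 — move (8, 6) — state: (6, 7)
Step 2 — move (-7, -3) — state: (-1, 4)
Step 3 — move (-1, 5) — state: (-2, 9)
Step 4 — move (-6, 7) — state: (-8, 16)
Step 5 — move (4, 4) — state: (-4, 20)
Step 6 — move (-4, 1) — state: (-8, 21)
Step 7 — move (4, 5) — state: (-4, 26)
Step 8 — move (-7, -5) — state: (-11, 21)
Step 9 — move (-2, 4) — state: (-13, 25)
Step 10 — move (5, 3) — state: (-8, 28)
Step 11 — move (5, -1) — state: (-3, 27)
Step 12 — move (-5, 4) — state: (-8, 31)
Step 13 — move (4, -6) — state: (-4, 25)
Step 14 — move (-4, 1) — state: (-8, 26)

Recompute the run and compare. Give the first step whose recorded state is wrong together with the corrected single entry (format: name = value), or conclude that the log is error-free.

Recomputing the run from the initial state:
step 1: x = 6, y = 7
step 2: x = -1, y = 4
step 3: x = -2, y = 9
step 4: x = -8, y = 16
step 5: x = -4, y = 20
step 6: x = -8, y = 21
step 7: x = -4, y = 26
step 8: x = -11, y = 21
step 9: x = -13, y = 25
step 10: x = -8, y = 28
step 11: x = -3, y = 27
step 12: x = -8, y = 31
step 13: x = -4, y = 25
step 14: x = -8, y = 26
This matches the log at every step.

no error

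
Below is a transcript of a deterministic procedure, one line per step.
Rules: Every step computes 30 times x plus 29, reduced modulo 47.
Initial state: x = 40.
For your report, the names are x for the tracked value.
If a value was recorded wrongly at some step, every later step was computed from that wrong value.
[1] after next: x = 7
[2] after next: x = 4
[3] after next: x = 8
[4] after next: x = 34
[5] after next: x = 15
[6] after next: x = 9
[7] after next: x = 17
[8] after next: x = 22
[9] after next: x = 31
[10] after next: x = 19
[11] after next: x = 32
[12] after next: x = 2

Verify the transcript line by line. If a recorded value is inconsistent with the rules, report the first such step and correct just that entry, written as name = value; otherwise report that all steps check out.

Recomputing the run from the initial state:
step 1: x = 7
step 2: x = 4
step 3: x = 8
step 4: x = 34
step 5: x = 15
step 6: x = 9
step 7: x = 17
step 8: x = 22
step 9: x = 31
step 10: x = 19
step 11: x = 35
step 12: x = 45
The first disagreement with the transcript is at step 11, where the value should be x = 35.

step 11, x = 35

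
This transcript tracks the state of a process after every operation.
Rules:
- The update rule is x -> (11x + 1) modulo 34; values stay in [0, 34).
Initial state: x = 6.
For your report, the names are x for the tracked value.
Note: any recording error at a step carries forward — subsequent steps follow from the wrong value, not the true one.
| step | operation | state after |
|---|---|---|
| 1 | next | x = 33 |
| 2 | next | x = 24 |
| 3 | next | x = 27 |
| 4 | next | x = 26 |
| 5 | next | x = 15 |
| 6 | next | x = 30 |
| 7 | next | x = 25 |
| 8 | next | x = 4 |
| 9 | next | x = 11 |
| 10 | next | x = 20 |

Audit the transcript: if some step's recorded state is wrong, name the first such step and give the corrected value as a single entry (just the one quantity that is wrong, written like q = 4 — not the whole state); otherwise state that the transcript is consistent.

no error

step 1: x = (11*6 + 1) mod 34 = 33 -> in agreement
step 2: x = (11*33 + 1) mod 34 = 24 -> verified
step 3: x = (11*24 + 1) mod 34 = 27 -> same as recorded
step 4: x = (11*27 + 1) mod 34 = 26 -> confirmed correct
step 5: x = (11*26 + 1) mod 34 = 15 -> no discrepancy
step 6: x = (11*15 + 1) mod 34 = 30 -> in agreement
step 7: x = (11*30 + 1) mod 34 = 25 -> agrees with the transcript
step 8: x = (11*25 + 1) mod 34 = 4 -> verified
step 9: x = (11*4 + 1) mod 34 = 11 -> same as recorded
step 10: x = (11*11 + 1) mod 34 = 20 -> no discrepancy
The whole run recomputes cleanly — no discrepancies.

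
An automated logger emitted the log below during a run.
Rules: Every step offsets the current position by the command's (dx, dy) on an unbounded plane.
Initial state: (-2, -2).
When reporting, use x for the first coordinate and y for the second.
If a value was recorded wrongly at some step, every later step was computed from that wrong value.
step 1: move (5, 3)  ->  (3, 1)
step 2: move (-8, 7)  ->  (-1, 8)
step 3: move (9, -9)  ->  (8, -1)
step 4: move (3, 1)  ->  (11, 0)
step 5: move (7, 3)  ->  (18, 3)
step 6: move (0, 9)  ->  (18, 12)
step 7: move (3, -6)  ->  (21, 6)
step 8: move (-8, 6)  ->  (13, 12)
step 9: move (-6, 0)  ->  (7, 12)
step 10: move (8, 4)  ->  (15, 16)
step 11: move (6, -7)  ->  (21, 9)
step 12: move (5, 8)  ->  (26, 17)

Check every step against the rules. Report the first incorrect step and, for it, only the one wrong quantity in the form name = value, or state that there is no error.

1. x = -2 + (5) = 3, y = -2 + (3) = 1 (consistent with the log)
2. x = 3 + (-8) = -5, y = 1 + (7) = 8 (the log disagrees here)
The earliest wrong entry is at step 2: it should read x = -5.

step 2, x = -5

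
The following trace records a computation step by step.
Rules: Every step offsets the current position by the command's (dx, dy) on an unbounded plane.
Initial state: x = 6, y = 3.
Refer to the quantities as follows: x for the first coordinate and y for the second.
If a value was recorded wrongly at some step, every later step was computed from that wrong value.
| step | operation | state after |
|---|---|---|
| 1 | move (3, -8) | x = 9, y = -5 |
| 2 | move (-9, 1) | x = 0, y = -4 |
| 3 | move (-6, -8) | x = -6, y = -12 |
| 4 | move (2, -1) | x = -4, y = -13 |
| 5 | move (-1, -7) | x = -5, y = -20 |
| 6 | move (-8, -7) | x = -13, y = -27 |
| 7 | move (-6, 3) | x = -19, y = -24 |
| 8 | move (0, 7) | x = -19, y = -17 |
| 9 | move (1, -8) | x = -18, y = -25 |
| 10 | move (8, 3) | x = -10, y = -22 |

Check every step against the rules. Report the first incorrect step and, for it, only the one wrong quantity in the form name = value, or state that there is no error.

no error

Recomputing the run from the initial state:
step 1: x = 9, y = -5
step 2: x = 0, y = -4
step 3: x = -6, y = -12
step 4: x = -4, y = -13
step 5: x = -5, y = -20
step 6: x = -13, y = -27
step 7: x = -19, y = -24
step 8: x = -19, y = -17
step 9: x = -18, y = -25
step 10: x = -10, y = -22
This matches the trace at every step.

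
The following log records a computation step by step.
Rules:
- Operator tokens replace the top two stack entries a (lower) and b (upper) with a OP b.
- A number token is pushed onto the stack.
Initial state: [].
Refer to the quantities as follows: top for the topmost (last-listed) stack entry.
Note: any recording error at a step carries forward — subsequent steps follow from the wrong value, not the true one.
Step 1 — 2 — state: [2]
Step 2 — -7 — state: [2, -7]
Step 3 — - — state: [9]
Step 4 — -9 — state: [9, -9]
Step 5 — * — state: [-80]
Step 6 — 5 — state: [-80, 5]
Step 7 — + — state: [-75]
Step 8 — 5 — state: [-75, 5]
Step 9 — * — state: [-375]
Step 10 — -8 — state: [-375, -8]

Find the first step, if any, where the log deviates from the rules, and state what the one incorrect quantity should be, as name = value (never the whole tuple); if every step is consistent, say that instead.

Recomputing the run from the initial state:
step 1: [2]
step 2: [2, -7]
step 3: [9]
step 4: [9, -9]
step 5: [-81]
step 6: [-81, 5]
step 7: [-76]
step 8: [-76, 5]
step 9: [-380]
step 10: [-380, -8]
The first disagreement with the log is at step 5, where the value should be top = -81.

step 5, top = -81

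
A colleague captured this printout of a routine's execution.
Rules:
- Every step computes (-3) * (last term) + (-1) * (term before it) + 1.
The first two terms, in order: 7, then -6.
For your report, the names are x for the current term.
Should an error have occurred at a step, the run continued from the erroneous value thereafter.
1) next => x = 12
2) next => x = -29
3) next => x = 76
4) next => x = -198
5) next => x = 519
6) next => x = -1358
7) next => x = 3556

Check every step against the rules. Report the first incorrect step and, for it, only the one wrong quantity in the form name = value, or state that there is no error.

no error

Recomputing the run from the initial state:
step 1: x = 12
step 2: x = -29
step 3: x = 76
step 4: x = -198
step 5: x = 519
step 6: x = -1358
step 7: x = 3556
This matches the printout at every step.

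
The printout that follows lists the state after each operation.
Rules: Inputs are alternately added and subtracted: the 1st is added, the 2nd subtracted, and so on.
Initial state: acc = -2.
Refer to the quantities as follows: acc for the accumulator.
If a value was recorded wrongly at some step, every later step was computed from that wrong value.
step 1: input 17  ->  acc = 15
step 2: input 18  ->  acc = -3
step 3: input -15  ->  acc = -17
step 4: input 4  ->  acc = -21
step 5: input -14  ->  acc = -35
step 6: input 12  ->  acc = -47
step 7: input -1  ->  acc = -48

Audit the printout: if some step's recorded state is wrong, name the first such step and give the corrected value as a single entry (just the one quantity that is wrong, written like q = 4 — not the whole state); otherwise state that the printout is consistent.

step 3, acc = -18

Recomputing the run from the initial state:
step 1: acc = 15
step 2: acc = -3
step 3: acc = -18
step 4: acc = -22
step 5: acc = -36
step 6: acc = -48
step 7: acc = -49
The first disagreement with the printout is at step 3, where the value should be acc = -18.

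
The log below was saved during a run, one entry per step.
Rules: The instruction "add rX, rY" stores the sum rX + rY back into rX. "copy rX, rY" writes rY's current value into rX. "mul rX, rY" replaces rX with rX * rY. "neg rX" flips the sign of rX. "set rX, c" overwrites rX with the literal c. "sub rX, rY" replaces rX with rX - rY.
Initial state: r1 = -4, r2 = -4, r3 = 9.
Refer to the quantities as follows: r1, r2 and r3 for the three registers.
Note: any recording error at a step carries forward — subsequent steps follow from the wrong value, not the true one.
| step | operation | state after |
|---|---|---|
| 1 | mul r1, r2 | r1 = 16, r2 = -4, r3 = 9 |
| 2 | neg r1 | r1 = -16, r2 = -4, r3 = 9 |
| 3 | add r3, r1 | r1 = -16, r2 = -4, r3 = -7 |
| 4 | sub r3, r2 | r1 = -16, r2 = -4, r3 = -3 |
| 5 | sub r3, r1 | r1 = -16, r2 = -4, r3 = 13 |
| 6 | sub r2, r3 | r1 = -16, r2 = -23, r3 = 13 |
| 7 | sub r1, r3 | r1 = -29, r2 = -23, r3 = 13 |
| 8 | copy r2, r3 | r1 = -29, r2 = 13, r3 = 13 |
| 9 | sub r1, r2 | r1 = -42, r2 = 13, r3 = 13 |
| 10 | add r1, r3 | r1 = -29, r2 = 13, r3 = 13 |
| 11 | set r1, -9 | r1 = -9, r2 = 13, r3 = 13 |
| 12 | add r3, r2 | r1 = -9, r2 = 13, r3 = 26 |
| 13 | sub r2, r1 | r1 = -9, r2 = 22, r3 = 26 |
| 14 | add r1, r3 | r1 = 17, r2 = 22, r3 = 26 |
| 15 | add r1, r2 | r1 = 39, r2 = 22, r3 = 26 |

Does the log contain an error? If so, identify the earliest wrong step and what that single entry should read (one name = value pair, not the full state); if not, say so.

Recomputing the run from the initial state:
step 1: r1 = 16, r2 = -4, r3 = 9
step 2: r1 = -16, r2 = -4, r3 = 9
step 3: r1 = -16, r2 = -4, r3 = -7
step 4: r1 = -16, r2 = -4, r3 = -3
step 5: r1 = -16, r2 = -4, r3 = 13
step 6: r1 = -16, r2 = -17, r3 = 13
step 7: r1 = -29, r2 = -17, r3 = 13
step 8: r1 = -29, r2 = 13, r3 = 13
step 9: r1 = -42, r2 = 13, r3 = 13
step 10: r1 = -29, r2 = 13, r3 = 13
step 11: r1 = -9, r2 = 13, r3 = 13
step 12: r1 = -9, r2 = 13, r3 = 26
step 13: r1 = -9, r2 = 22, r3 = 26
step 14: r1 = 17, r2 = 22, r3 = 26
step 15: r1 = 39, r2 = 22, r3 = 26
The first disagreement with the log is at step 6, where the value should be r2 = -17.

step 6, r2 = -17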